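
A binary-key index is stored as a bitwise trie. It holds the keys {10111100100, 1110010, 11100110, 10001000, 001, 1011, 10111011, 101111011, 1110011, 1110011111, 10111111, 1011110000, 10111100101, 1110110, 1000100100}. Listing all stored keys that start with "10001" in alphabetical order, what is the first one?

Words with prefix "10001", in lexicographic order: "10001000", "1000100100"
Position 1: 10001000

10001000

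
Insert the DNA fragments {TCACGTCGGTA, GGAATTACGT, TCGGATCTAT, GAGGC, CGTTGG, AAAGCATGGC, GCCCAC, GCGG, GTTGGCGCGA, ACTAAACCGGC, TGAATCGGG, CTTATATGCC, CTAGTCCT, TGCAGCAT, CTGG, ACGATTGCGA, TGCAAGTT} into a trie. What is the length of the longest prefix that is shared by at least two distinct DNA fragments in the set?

4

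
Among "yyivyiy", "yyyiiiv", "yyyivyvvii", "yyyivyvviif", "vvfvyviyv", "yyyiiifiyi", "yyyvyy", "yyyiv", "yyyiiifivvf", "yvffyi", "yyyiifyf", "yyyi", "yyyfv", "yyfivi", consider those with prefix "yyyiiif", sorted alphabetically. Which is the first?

Words with prefix "yyyiiif", in lexicographic order: "yyyiiifivvf", "yyyiiifiyi"
Position 1: yyyiiifivvf

yyyiiifivvf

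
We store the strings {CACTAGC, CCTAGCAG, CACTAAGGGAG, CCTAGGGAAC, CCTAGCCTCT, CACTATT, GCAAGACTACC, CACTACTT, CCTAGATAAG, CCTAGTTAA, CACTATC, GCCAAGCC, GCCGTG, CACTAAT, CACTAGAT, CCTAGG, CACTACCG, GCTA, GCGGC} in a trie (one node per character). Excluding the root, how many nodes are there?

74

Count nodes per top-level branch (shared prefixes stored once):
  'C'-branch (CACTAAGGGAG, CACTAAT, CACTACCG, CACTACTT, CACTAGAT, CACTAGC, CACTATC, CACTATT, CCTAGATAAG, CCTAGCAG, CCTAGCCTCT, CCTAGG, CCTAGGGAAC, CCTAGTTAA): 49 nodes
  'G'-branch (GCAAGACTACC, GCCAAGCC, GCCGTG, GCGGC, GCTA): 25 nodes
Sum: 74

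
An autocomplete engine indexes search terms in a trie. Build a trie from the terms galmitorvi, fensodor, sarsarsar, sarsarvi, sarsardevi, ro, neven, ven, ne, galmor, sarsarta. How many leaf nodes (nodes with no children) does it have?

10

Leaves are exactly the stored words that no other stored word extends.
Those words: "fensodor", "galmitorvi", "galmor", "neven", "ro", "sarsardevi", "sarsarsar", "sarsarta", "sarsarvi", "ven"
Leaf count: 10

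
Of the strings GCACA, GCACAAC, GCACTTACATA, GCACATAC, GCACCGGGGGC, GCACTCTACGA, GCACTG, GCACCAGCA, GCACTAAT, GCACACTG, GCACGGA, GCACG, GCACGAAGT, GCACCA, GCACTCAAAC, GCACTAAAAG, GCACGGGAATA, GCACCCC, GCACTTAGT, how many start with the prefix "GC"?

Traverse to the node for "GC", then collect every word in that subtree.
Matches: "GCACA", "GCACAAC", "GCACACTG", "GCACATAC", "GCACCA", "GCACCAGCA", "GCACCCC", "GCACCGGGGGC", "GCACG", "GCACGAAGT", "GCACGGA", "GCACGGGAATA", "GCACTAAAAG", "GCACTAAT", "GCACTCAAAC", "GCACTCTACGA", "GCACTG", "GCACTTACATA", "GCACTTAGT"
Count: 19

19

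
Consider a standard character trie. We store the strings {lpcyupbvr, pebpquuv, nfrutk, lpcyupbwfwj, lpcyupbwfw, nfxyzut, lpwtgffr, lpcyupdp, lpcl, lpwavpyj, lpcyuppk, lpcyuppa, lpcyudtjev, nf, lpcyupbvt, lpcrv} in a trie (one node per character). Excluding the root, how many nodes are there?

Trace insertions, counting only characters that open a new branch:
  "lpcyupbvr" → 9 new (l, p, c, y, u, p, b, v, r)
  "pebpquuv" → 8 new (p, e, b, p, q, u, u, v)
  "nfrutk" → 6 new (n, f, r, u, t, k)
  "lpcyupbwfwj" → prefix "lpcyupb" already present; 4 new (w, f, w, j)
  "lpcyupbwfw" → prefix "lpcyupbwfw" already present; 0 new (none)
  "nfxyzut" → prefix "nf" already present; 5 new (x, y, z, u, t)
  "lpwtgffr" → prefix "lp" already present; 6 new (w, t, g, f, f, r)
  "lpcyupdp" → prefix "lpcyup" already present; 2 new (d, p)
  "lpcl" → prefix "lpc" already present; 1 new (l)
  "lpwavpyj" → prefix "lpw" already present; 5 new (a, v, p, y, j)
  "lpcyuppk" → prefix "lpcyup" already present; 2 new (p, k)
  "lpcyuppa" → prefix "lpcyupp" already present; 1 new (a)
  "lpcyudtjev" → prefix "lpcyu" already present; 5 new (d, t, j, e, v)
  "nf" → prefix "nf" already present; 0 new (none)
  "lpcyupbvt" → prefix "lpcyupbv" already present; 1 new (t)
  "lpcrv" → prefix "lpc" already present; 2 new (r, v)
Total nodes = 9 + 8 + 6 + 4 + 0 + 5 + 6 + 2 + 1 + 5 + 2 + 1 + 5 + 0 + 1 + 2 = 57

57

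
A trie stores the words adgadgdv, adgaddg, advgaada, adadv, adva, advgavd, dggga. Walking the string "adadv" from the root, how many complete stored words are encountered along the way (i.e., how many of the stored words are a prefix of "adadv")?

Traverse "adadv" character by character; count nodes along the way that are marked as word ends.
Prefixes of the query that are stored words: "adadv"
Count: 1

1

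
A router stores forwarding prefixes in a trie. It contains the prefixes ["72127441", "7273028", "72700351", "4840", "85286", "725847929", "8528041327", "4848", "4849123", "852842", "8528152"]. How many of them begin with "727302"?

Traverse to the node for "727302", then collect every word in that subtree.
Matches: "7273028"
Count: 1

1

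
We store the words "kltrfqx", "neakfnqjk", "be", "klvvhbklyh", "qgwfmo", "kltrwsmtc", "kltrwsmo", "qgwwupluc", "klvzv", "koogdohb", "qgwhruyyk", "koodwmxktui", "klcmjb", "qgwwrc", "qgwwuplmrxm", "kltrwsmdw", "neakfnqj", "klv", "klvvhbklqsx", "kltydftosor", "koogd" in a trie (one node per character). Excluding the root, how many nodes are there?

Insert word by word; a character creates a node only if that edge doesn't already exist:
  "kltrfqx" → 7 new (k, l, t, r, f, q, x)
  "neakfnqjk" → 9 new (n, e, a, k, f, n, q, j, k)
  "be" → 2 new (b, e)
  "klvvhbklyh" → prefix "kl" already present; 8 new (v, v, h, b, k, l, y, h)
  "qgwfmo" → 6 new (q, g, w, f, m, o)
  "kltrwsmtc" → prefix "kltr" already present; 5 new (w, s, m, t, c)
  "kltrwsmo" → prefix "kltrwsm" already present; 1 new (o)
  "qgwwupluc" → prefix "qgw" already present; 6 new (w, u, p, l, u, c)
  "klvzv" → prefix "klv" already present; 2 new (z, v)
  "koogdohb" → prefix "k" already present; 7 new (o, o, g, d, o, h, b)
  "qgwhruyyk" → prefix "qgw" already present; 6 new (h, r, u, y, y, k)
  "koodwmxktui" → prefix "koo" already present; 8 new (d, w, m, x, k, t, u, i)
  "klcmjb" → prefix "kl" already present; 4 new (c, m, j, b)
  "qgwwrc" → prefix "qgww" already present; 2 new (r, c)
  "qgwwuplmrxm" → prefix "qgwwupl" already present; 4 new (m, r, x, m)
  "kltrwsmdw" → prefix "kltrwsm" already present; 2 new (d, w)
  "neakfnqj" → prefix "neakfnqj" already present; 0 new (none)
  "klv" → prefix "klv" already present; 0 new (none)
  "klvvhbklqsx" → prefix "klvvhbkl" already present; 3 new (q, s, x)
  "kltydftosor" → prefix "klt" already present; 8 new (y, d, f, t, o, s, o, r)
  "koogd" → prefix "koogd" already present; 0 new (none)
Total nodes = 7 + 9 + 2 + 8 + 6 + 5 + 1 + 6 + 2 + 7 + 6 + 8 + 4 + 2 + 4 + 2 + 0 + 0 + 3 + 8 + 0 = 90

90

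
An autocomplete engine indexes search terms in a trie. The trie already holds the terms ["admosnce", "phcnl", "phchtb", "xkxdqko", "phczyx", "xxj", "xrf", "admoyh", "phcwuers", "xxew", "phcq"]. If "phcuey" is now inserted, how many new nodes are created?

3

The longest prefix of "phcuey" already in the trie is "phc" (length 3).
New nodes needed: |"phcuey"| − 3 = 6 − 3 = 3.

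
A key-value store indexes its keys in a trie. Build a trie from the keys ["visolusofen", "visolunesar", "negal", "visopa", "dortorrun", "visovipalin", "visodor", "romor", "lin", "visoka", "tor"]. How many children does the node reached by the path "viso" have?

Walk "viso" from the root, arriving at one node.
Distinct next characters after "viso": d, k, l, p, v.
That node has 5 child edges.

5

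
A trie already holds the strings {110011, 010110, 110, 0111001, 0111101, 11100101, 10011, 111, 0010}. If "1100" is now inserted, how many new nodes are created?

0

"1100" is already a full path in the trie; only an end-marker is added.
No new nodes are needed: 0.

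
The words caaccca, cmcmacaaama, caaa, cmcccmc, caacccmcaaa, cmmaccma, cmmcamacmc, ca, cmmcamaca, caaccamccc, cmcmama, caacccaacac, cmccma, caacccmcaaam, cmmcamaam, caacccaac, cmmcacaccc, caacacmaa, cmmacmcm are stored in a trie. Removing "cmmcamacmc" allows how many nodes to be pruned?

After clearing the end-marker at "cmmcamacmc", prune upward until reaching a node still needed by another word.
The suffix "mc" (2 nodes) is used only by "cmmcamacmc"; the node for "cmmcamac" still has the child "a", so pruning stops there.
Nodes removed: 2

2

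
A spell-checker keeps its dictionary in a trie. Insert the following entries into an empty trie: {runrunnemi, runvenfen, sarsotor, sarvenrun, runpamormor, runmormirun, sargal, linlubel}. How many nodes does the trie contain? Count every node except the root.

57

Trace insertions, counting only characters that open a new branch:
  "runrunnemi" → 10 new (r, u, n, r, u, n, n, e, m, i)
  "runvenfen" → prefix "run" already present; 6 new (v, e, n, f, e, n)
  "sarsotor" → 8 new (s, a, r, s, o, t, o, r)
  "sarvenrun" → prefix "sar" already present; 6 new (v, e, n, r, u, n)
  "runpamormor" → prefix "run" already present; 8 new (p, a, m, o, r, m, o, r)
  "runmormirun" → prefix "run" already present; 8 new (m, o, r, m, i, r, u, n)
  "sargal" → prefix "sar" already present; 3 new (g, a, l)
  "linlubel" → 8 new (l, i, n, l, u, b, e, l)
Total nodes = 10 + 6 + 8 + 6 + 8 + 8 + 3 + 8 = 57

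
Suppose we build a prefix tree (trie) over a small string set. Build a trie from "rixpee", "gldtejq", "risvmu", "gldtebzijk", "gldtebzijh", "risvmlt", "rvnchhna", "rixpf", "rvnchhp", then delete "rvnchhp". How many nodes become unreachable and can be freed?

1

After clearing the end-marker at "rvnchhp", prune upward until reaching a node still needed by another word.
The suffix "p" (1 node) is used only by "rvnchhp"; the node for "rvnchh" still has the child "n", so pruning stops there.
Nodes removed: 1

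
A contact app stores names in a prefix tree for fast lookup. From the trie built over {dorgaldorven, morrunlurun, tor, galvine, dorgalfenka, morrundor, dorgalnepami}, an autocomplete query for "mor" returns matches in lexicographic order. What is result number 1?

morrundor

Words with prefix "mor", in lexicographic order: "morrundor", "morrunlurun"
The 1st is morrundor.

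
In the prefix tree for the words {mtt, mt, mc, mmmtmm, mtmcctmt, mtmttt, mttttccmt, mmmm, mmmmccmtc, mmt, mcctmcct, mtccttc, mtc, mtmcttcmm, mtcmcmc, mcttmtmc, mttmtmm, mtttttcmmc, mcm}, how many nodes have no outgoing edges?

Leaves are exactly the stored words that no other stored word extends.
Those words: "mcctmcct", "mcm", "mcttmtmc", "mmmmccmtc", "mmmtmm", "mmt", "mtccttc", "mtcmcmc", "mtmcctmt", "mtmcttcmm", "mtmttt", "mttmtmm", "mttttccmt", "mtttttcmmc"
Leaf count: 14

14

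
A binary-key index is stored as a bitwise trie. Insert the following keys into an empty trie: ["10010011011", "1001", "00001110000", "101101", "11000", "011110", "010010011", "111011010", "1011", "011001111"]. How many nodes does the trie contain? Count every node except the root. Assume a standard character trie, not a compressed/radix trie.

For each word, the new-node count is its length minus the longest prefix already in the trie:
  "10010011011" → 11 new (1, 0, 0, 1, 0, 0, 1, 1, 0, 1, 1)
  "1001" → prefix "1001" already present; 0 new (none)
  "00001110000" → 11 new (0, 0, 0, 0, 1, 1, 1, 0, 0, 0, 0)
  "101101" → prefix "10" already present; 4 new (1, 1, 0, 1)
  "11000" → prefix "1" already present; 4 new (1, 0, 0, 0)
  "011110" → prefix "0" already present; 5 new (1, 1, 1, 1, 0)
  "010010011" → prefix "01" already present; 7 new (0, 0, 1, 0, 0, 1, 1)
  "111011010" → prefix "11" already present; 7 new (1, 0, 1, 1, 0, 1, 0)
  "1011" → prefix "1011" already present; 0 new (none)
  "011001111" → prefix "011" already present; 6 new (0, 0, 1, 1, 1, 1)
Total nodes = 11 + 0 + 11 + 4 + 4 + 5 + 7 + 7 + 0 + 6 = 55

55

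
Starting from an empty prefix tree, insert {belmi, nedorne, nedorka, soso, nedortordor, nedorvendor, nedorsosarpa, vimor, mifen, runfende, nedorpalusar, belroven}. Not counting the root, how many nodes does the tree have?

Insert word by word; a character creates a node only if that edge doesn't already exist:
  "belmi" → 5 new (b, e, l, m, i)
  "nedorne" → 7 new (n, e, d, o, r, n, e)
  "nedorka" → prefix "nedor" already present; 2 new (k, a)
  "soso" → 4 new (s, o, s, o)
  "nedortordor" → prefix "nedor" already present; 6 new (t, o, r, d, o, r)
  "nedorvendor" → prefix "nedor" already present; 6 new (v, e, n, d, o, r)
  "nedorsosarpa" → prefix "nedor" already present; 7 new (s, o, s, a, r, p, a)
  "vimor" → 5 new (v, i, m, o, r)
  "mifen" → 5 new (m, i, f, e, n)
  "runfende" → 8 new (r, u, n, f, e, n, d, e)
  "nedorpalusar" → prefix "nedor" already present; 7 new (p, a, l, u, s, a, r)
  "belroven" → prefix "bel" already present; 5 new (r, o, v, e, n)
Total nodes = 5 + 7 + 2 + 4 + 6 + 6 + 7 + 5 + 5 + 8 + 7 + 5 = 67

67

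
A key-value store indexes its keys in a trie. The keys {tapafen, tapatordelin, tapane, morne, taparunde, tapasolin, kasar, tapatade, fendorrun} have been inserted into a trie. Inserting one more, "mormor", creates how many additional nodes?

3

"mor" is already a path in the trie; the remaining "mor" must be added.
New nodes needed: |"mormor"| − 3 = 6 − 3 = 3.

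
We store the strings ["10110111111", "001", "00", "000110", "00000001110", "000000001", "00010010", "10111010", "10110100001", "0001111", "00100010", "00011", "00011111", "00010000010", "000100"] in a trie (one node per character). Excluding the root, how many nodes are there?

54

Count nodes per top-level branch (shared prefixes stored once):
  '0'-branch (00, 000000001, 00000001110, 000100, 00010000010, 00010010, 00011, 000110, 0001111, 00011111, 001, 00100010): 34 nodes
  '1'-branch (10110100001, 10110111111, 10111010): 20 nodes
Sum: 54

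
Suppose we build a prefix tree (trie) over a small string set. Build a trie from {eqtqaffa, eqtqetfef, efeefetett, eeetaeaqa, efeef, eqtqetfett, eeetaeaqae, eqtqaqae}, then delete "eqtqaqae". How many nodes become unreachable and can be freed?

3

A node on "eqtqaqae"'s path can go only if nothing else ends at it or branches off below it.
The suffix "qae" (3 nodes) is used only by "eqtqaqae"; the node for "eqtqa" still has the child "f", so pruning stops there.
Nodes removed: 3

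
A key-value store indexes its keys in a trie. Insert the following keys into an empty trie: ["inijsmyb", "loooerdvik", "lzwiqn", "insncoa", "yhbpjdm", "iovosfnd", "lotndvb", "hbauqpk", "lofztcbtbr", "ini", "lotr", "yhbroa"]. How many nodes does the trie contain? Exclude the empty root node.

For each word, the new-node count is its length minus the longest prefix already in the trie:
  "inijsmyb" → 8 new (i, n, i, j, s, m, y, b)
  "loooerdvik" → 10 new (l, o, o, o, e, r, d, v, i, k)
  "lzwiqn" → prefix "l" already present; 5 new (z, w, i, q, n)
  "insncoa" → prefix "in" already present; 5 new (s, n, c, o, a)
  "yhbpjdm" → 7 new (y, h, b, p, j, d, m)
  "iovosfnd" → prefix "i" already present; 7 new (o, v, o, s, f, n, d)
  "lotndvb" → prefix "lo" already present; 5 new (t, n, d, v, b)
  "hbauqpk" → 7 new (h, b, a, u, q, p, k)
  "lofztcbtbr" → prefix "lo" already present; 8 new (f, z, t, c, b, t, b, r)
  "ini" → prefix "ini" already present; 0 new (none)
  "lotr" → prefix "lot" already present; 1 new (r)
  "yhbroa" → prefix "yhb" already present; 3 new (r, o, a)
Total nodes = 8 + 10 + 5 + 5 + 7 + 7 + 5 + 7 + 8 + 0 + 1 + 3 = 66

66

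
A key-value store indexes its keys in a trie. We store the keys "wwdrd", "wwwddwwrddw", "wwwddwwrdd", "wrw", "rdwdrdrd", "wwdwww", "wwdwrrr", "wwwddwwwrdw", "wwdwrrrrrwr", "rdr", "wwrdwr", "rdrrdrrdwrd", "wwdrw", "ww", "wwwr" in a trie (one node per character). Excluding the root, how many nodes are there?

53

Insert word by word; a character creates a node only if that edge doesn't already exist:
  "wwdrd" → 5 new (w, w, d, r, d)
  "wwwddwwrddw" → prefix "ww" already present; 9 new (w, d, d, w, w, r, d, d, w)
  "wwwddwwrdd" → prefix "wwwddwwrdd" already present; 0 new (none)
  "wrw" → prefix "w" already present; 2 new (r, w)
  "rdwdrdrd" → 8 new (r, d, w, d, r, d, r, d)
  "wwdwww" → prefix "wwd" already present; 3 new (w, w, w)
  "wwdwrrr" → prefix "wwdw" already present; 3 new (r, r, r)
  "wwwddwwwrdw" → prefix "wwwddww" already present; 4 new (w, r, d, w)
  "wwdwrrrrrwr" → prefix "wwdwrrr" already present; 4 new (r, r, w, r)
  "rdr" → prefix "rd" already present; 1 new (r)
  "wwrdwr" → prefix "ww" already present; 4 new (r, d, w, r)
  "rdrrdrrdwrd" → prefix "rdr" already present; 8 new (r, d, r, r, d, w, r, d)
  "wwdrw" → prefix "wwdr" already present; 1 new (w)
  "ww" → prefix "ww" already present; 0 new (none)
  "wwwr" → prefix "www" already present; 1 new (r)
Total nodes = 5 + 9 + 0 + 2 + 8 + 3 + 3 + 4 + 4 + 1 + 4 + 8 + 1 + 0 + 1 = 53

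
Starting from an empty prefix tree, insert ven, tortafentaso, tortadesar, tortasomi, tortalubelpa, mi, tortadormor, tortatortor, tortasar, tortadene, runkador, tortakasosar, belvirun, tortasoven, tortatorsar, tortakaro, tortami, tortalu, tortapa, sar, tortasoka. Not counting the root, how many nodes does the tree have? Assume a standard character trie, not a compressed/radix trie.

88

For each word, the new-node count is its length minus the longest prefix already in the trie:
  "ven" → 3 new (v, e, n)
  "tortafentaso" → 12 new (t, o, r, t, a, f, e, n, t, a, s, o)
  "tortadesar" → prefix "torta" already present; 5 new (d, e, s, a, r)
  "tortasomi" → prefix "torta" already present; 4 new (s, o, m, i)
  "tortalubelpa" → prefix "torta" already present; 7 new (l, u, b, e, l, p, a)
  "mi" → 2 new (m, i)
  "tortadormor" → prefix "tortad" already present; 5 new (o, r, m, o, r)
  "tortatortor" → prefix "torta" already present; 6 new (t, o, r, t, o, r)
  "tortasar" → prefix "tortas" already present; 2 new (a, r)
  "tortadene" → prefix "tortade" already present; 2 new (n, e)
  "runkador" → 8 new (r, u, n, k, a, d, o, r)
  "tortakasosar" → prefix "torta" already present; 7 new (k, a, s, o, s, a, r)
  "belvirun" → 8 new (b, e, l, v, i, r, u, n)
  "tortasoven" → prefix "tortaso" already present; 3 new (v, e, n)
  "tortatorsar" → prefix "tortator" already present; 3 new (s, a, r)
  "tortakaro" → prefix "tortaka" already present; 2 new (r, o)
  "tortami" → prefix "torta" already present; 2 new (m, i)
  "tortalu" → prefix "tortalu" already present; 0 new (none)
  "tortapa" → prefix "torta" already present; 2 new (p, a)
  "sar" → 3 new (s, a, r)
  "tortasoka" → prefix "tortaso" already present; 2 new (k, a)
Total nodes = 3 + 12 + 5 + 4 + 7 + 2 + 5 + 6 + 2 + 2 + 8 + 7 + 8 + 3 + 3 + 2 + 2 + 0 + 2 + 3 + 2 = 88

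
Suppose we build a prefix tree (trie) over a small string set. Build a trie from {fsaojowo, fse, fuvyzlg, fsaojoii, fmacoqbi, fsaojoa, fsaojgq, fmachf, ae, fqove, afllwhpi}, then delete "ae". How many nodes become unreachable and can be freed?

1

After clearing the end-marker at "ae", prune upward until reaching a node still needed by another word.
The suffix "e" (1 node) is used only by "ae"; the node for "a" still has the child "f", so pruning stops there.
Nodes removed: 1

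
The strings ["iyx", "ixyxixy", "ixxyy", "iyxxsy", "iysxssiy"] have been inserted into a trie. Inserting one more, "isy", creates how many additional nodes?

Walking "isy" from the root, the first 1 characters ("i") follow existing edges; "s" is the first miss.
So 3 − 1 = 2 new nodes.

2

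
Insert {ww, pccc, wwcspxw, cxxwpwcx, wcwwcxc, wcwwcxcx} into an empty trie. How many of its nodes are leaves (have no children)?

4

A leaf is a node with no children — equivalently, the end of a word that is not a proper prefix of any other stored word.
Those words: "cxxwpwcx", "pccc", "wcwwcxcx", "wwcspxw"
Leaf count: 4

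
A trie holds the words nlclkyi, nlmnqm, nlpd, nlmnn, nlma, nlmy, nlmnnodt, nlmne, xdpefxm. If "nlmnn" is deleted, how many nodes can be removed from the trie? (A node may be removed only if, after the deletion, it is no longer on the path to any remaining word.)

0

A node on "nlmnn"'s path can go only if nothing else ends at it or branches off below it.
Every node on "nlmnn" is still needed (e.g. by "nlmnnodt"), so nothing is freed.
Nodes removed: 0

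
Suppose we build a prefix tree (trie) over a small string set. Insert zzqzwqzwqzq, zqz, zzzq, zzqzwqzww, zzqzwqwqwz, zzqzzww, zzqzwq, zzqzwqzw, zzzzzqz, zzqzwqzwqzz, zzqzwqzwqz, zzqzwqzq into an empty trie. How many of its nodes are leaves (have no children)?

9

A leaf is a node with no children — equivalently, the end of a word that is not a proper prefix of any other stored word.
Those words: "zqz", "zzqzwqwqwz", "zzqzwqzq", "zzqzwqzwqzq", "zzqzwqzwqzz", "zzqzwqzww", "zzqzzww", "zzzq", "zzzzzqz"
Leaf count: 9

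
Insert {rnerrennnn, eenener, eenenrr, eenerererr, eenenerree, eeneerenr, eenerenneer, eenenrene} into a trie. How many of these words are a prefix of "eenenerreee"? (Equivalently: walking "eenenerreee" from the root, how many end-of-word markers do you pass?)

Traverse "eenenerreee" character by character; count nodes along the way that are marked as word ends.
Prefixes of the query that are stored words: "eenener", "eenenerree"
Count: 2

2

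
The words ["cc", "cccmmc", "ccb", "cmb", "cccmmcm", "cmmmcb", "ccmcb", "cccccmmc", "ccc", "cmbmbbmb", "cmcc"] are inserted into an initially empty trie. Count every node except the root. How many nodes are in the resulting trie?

Count nodes per top-level branch (shared prefixes stored once):
  'c'-branch (cc, ccb, ccc, cccccmmc, cccmmc, cccmmcm, ccmcb, cmb, cmbmbbmb, cmcc, cmmmcb): 29 nodes
Sum: 29

29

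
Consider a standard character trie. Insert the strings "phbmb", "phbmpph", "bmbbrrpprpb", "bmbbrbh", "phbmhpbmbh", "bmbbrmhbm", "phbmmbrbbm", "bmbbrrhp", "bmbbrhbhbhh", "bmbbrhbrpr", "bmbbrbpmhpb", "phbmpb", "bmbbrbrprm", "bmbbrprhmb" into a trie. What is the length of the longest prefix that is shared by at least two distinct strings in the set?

7

Look for the deepest trie node that still has at least two words in its subtree.
"bmbbrhbhbhh" and "bmbbrhbrpr" agree on "bmbbrhb" (7 characters) before diverging; nothing deeper is shared.
Longest shared-prefix length: 7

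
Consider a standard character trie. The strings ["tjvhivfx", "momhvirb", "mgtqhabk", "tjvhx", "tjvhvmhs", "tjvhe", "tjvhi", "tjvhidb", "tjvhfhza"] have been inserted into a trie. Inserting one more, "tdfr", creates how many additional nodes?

"t" is already a path in the trie; the remaining "dfr" must be added.
So 4 − 1 = 3 new nodes.

3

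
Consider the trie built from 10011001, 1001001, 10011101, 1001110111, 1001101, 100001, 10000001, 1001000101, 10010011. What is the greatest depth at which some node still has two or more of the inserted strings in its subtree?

8

Look for the deepest trie node that still has at least two words in its subtree.
e.g. "10011101" and "1001110111" share the prefix "10011101" of length 8; no pair shares a longer one.
Longest shared-prefix length: 8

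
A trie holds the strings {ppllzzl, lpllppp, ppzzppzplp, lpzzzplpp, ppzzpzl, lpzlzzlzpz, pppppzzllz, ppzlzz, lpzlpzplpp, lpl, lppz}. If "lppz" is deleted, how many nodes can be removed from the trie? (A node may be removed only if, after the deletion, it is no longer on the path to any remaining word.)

2

Walk "lppz" from the leaf back toward the root, removing each node that no remaining word uses.
The suffix "pz" (2 nodes) is used only by "lppz"; the node for "lp" still has the child "l", so pruning stops there.
Nodes removed: 2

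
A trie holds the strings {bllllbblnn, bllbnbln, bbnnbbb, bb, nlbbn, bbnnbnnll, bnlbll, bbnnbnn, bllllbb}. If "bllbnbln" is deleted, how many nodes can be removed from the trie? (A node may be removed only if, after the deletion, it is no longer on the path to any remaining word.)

After clearing the end-marker at "bllbnbln", prune upward until reaching a node still needed by another word.
The suffix "bnbln" (5 nodes) is used only by "bllbnbln"; the node for "bll" still has the child "l", so pruning stops there.
Nodes removed: 5

5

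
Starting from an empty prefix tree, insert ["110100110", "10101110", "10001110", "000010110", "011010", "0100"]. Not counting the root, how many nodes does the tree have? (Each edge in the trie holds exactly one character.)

Insert word by word; a character creates a node only if that edge doesn't already exist:
  "110100110" → 9 new (1, 1, 0, 1, 0, 0, 1, 1, 0)
  "10101110" → prefix "1" already present; 7 new (0, 1, 0, 1, 1, 1, 0)
  "10001110" → prefix "10" already present; 6 new (0, 0, 1, 1, 1, 0)
  "000010110" → 9 new (0, 0, 0, 0, 1, 0, 1, 1, 0)
  "011010" → prefix "0" already present; 5 new (1, 1, 0, 1, 0)
  "0100" → prefix "01" already present; 2 new (0, 0)
Total nodes = 9 + 7 + 6 + 9 + 5 + 2 = 38

38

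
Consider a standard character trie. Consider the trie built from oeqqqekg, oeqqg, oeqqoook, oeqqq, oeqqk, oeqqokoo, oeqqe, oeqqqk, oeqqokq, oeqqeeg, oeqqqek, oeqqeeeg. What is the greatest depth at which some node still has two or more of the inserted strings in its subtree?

Look for the deepest trie node that still has at least two words in its subtree.
"oeqqqek" and "oeqqqekg" agree on "oeqqqek" (7 characters) before diverging; nothing deeper is shared.
Longest shared-prefix length: 7

7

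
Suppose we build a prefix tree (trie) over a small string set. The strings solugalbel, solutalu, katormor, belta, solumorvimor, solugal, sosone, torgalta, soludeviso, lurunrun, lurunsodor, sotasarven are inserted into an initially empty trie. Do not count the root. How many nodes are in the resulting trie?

74

Count nodes per top-level branch (shared prefixes stored once):
  'b'-branch (belta): 5 nodes
  'k'-branch (katormor): 8 nodes
  'l'-branch (lurunrun, lurunsodor): 13 nodes
  's'-branch (soludeviso, solugal, solugalbel, solumorvimor, solutalu, sosone, sotasarven): 40 nodes
  't'-branch (torgalta): 8 nodes
Sum: 74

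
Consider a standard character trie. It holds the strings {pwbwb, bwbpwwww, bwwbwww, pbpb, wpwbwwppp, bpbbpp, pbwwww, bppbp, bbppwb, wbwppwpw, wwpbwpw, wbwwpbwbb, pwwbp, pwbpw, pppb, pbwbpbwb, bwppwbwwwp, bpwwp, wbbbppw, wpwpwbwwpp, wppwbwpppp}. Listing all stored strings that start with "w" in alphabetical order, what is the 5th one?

wpwbwwppp

Words with prefix "w", in lexicographic order: "wbbbppw", "wbwppwpw", "wbwwpbwbb", "wppwbwpppp", "wpwbwwppp", "wpwpwbwwpp", "wwpbwpw"
The 5th is wpwbwwppp.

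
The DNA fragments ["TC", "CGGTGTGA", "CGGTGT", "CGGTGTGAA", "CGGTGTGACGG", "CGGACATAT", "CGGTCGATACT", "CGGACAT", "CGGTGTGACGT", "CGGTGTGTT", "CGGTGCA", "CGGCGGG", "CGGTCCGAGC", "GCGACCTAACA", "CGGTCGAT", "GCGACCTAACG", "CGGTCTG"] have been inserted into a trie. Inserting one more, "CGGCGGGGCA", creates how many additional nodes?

The longest prefix of "CGGCGGGGCA" already in the trie is "CGGCGGG" (length 7).
Each of the 3 remaining characters creates one node.

3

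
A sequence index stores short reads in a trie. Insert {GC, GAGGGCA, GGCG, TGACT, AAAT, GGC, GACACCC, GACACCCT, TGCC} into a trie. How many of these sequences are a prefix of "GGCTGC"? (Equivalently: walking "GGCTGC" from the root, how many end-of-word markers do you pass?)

1

Walk "GGCTGC" from the root; an end-of-word marker is hit whenever a stored word is a prefix of "GGCTGC".
Prefixes of the query that are stored words: "GGC"
Count: 1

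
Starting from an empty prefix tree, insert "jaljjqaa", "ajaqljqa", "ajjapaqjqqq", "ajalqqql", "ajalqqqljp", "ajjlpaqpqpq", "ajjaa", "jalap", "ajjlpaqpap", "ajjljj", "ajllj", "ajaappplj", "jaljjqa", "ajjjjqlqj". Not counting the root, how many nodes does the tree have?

For each word, the new-node count is its length minus the longest prefix already in the trie:
  "jaljjqaa" → 8 new (j, a, l, j, j, q, a, a)
  "ajaqljqa" → 8 new (a, j, a, q, l, j, q, a)
  "ajjapaqjqqq" → prefix "aj" already present; 9 new (j, a, p, a, q, j, q, q, q)
  "ajalqqql" → prefix "aja" already present; 5 new (l, q, q, q, l)
  "ajalqqqljp" → prefix "ajalqqql" already present; 2 new (j, p)
  "ajjlpaqpqpq" → prefix "ajj" already present; 8 new (l, p, a, q, p, q, p, q)
  "ajjaa" → prefix "ajja" already present; 1 new (a)
  "jalap" → prefix "jal" already present; 2 new (a, p)
  "ajjlpaqpap" → prefix "ajjlpaqp" already present; 2 new (a, p)
  "ajjljj" → prefix "ajjl" already present; 2 new (j, j)
  "ajllj" → prefix "aj" already present; 3 new (l, l, j)
  "ajaappplj" → prefix "aja" already present; 6 new (a, p, p, p, l, j)
  "jaljjqa" → prefix "jaljjqa" already present; 0 new (none)
  "ajjjjqlqj" → prefix "ajj" already present; 6 new (j, j, q, l, q, j)
Total nodes = 8 + 8 + 9 + 5 + 2 + 8 + 1 + 2 + 2 + 2 + 3 + 6 + 0 + 6 = 62

62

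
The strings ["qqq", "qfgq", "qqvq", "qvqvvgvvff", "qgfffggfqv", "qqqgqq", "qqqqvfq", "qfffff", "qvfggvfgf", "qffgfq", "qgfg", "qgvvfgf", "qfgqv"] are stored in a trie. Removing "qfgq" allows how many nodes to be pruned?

0

Walk "qfgq" from the leaf back toward the root, removing each node that no remaining word uses.
Every node on "qfgq" is still needed (e.g. by "qfgqv"), so nothing is freed.
Nodes removed: 0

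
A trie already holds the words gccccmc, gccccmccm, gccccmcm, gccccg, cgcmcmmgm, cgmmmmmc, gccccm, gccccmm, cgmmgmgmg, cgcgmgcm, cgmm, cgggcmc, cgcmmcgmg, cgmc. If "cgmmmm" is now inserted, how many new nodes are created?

0

Every character of "cgmmmm" already lies on an existing path (it is a prefix of some stored word).
No new nodes are needed: 0.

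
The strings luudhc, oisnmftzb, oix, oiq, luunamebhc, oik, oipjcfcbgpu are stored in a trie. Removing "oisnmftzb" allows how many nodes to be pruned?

7

A node on "oisnmftzb"'s path can go only if nothing else ends at it or branches off below it.
The suffix "snmftzb" (7 nodes) is used only by "oisnmftzb"; the node for "oi" still has the child "x", so pruning stops there.
Nodes removed: 7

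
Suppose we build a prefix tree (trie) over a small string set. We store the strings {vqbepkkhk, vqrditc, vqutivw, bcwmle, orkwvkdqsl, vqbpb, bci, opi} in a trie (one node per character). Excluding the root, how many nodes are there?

Insert word by word; a character creates a node only if that edge doesn't already exist:
  "vqbepkkhk" → 9 new (v, q, b, e, p, k, k, h, k)
  "vqrditc" → prefix "vq" already present; 5 new (r, d, i, t, c)
  "vqutivw" → prefix "vq" already present; 5 new (u, t, i, v, w)
  "bcwmle" → 6 new (b, c, w, m, l, e)
  "orkwvkdqsl" → 10 new (o, r, k, w, v, k, d, q, s, l)
  "vqbpb" → prefix "vqb" already present; 2 new (p, b)
  "bci" → prefix "bc" already present; 1 new (i)
  "opi" → prefix "o" already present; 2 new (p, i)
Total nodes = 9 + 5 + 5 + 6 + 10 + 2 + 1 + 2 = 40

40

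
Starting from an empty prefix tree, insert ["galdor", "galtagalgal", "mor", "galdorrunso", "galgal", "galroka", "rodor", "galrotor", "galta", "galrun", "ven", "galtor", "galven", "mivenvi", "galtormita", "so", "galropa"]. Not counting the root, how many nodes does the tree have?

61

For each word, the new-node count is its length minus the longest prefix already in the trie:
  "galdor" → 6 new (g, a, l, d, o, r)
  "galtagalgal" → prefix "gal" already present; 8 new (t, a, g, a, l, g, a, l)
  "mor" → 3 new (m, o, r)
  "galdorrunso" → prefix "galdor" already present; 5 new (r, u, n, s, o)
  "galgal" → prefix "gal" already present; 3 new (g, a, l)
  "galroka" → prefix "gal" already present; 4 new (r, o, k, a)
  "rodor" → 5 new (r, o, d, o, r)
  "galrotor" → prefix "galro" already present; 3 new (t, o, r)
  "galta" → prefix "galta" already present; 0 new (none)
  "galrun" → prefix "galr" already present; 2 new (u, n)
  "ven" → 3 new (v, e, n)
  "galtor" → prefix "galt" already present; 2 new (o, r)
  "galven" → prefix "gal" already present; 3 new (v, e, n)
  "mivenvi" → prefix "m" already present; 6 new (i, v, e, n, v, i)
  "galtormita" → prefix "galtor" already present; 4 new (m, i, t, a)
  "so" → 2 new (s, o)
  "galropa" → prefix "galro" already present; 2 new (p, a)
Total nodes = 6 + 8 + 3 + 5 + 3 + 4 + 5 + 3 + 0 + 2 + 3 + 2 + 3 + 6 + 4 + 2 + 2 = 61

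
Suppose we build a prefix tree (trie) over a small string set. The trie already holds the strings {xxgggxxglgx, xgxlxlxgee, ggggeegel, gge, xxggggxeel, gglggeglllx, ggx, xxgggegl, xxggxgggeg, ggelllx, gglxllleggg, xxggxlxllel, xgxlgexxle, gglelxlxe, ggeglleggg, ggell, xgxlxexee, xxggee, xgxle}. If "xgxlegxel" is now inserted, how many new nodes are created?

4

Walking "xgxlegxel" from the root, the first 5 characters ("xgxle") follow existing edges; "g" is the first miss.
Each of the 4 remaining characters creates one node.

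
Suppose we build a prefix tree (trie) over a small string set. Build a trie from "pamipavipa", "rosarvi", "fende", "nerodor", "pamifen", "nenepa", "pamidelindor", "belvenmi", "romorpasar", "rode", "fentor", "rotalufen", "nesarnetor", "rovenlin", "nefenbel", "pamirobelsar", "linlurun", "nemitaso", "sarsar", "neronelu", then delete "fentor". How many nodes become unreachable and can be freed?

3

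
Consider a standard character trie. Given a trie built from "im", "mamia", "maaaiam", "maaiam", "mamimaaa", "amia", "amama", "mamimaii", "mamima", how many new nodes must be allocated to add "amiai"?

1

Walking "amiai" from the root, the first 4 characters ("amia") follow existing edges; "i" is the first miss.
Each of the 1 remaining characters creates one node.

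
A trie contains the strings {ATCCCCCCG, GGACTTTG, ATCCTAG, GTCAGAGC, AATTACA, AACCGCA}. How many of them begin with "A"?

Traverse to the node for "A", then collect every word in that subtree.
Matches: "AACCGCA", "AATTACA", "ATCCCCCCG", "ATCCTAG"
Count: 4

4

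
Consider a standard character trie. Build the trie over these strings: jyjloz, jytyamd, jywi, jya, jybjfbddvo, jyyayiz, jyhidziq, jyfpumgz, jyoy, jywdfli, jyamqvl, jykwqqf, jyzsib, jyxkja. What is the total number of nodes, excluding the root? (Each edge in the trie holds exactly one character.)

62

For each word, the new-node count is its length minus the longest prefix already in the trie:
  "jyjloz" → 6 new (j, y, j, l, o, z)
  "jytyamd" → prefix "jy" already present; 5 new (t, y, a, m, d)
  "jywi" → prefix "jy" already present; 2 new (w, i)
  "jya" → prefix "jy" already present; 1 new (a)
  "jybjfbddvo" → prefix "jy" already present; 8 new (b, j, f, b, d, d, v, o)
  "jyyayiz" → prefix "jy" already present; 5 new (y, a, y, i, z)
  "jyhidziq" → prefix "jy" already present; 6 new (h, i, d, z, i, q)
  "jyfpumgz" → prefix "jy" already present; 6 new (f, p, u, m, g, z)
  "jyoy" → prefix "jy" already present; 2 new (o, y)
  "jywdfli" → prefix "jyw" already present; 4 new (d, f, l, i)
  "jyamqvl" → prefix "jya" already present; 4 new (m, q, v, l)
  "jykwqqf" → prefix "jy" already present; 5 new (k, w, q, q, f)
  "jyzsib" → prefix "jy" already present; 4 new (z, s, i, b)
  "jyxkja" → prefix "jy" already present; 4 new (x, k, j, a)
Total nodes = 6 + 5 + 2 + 1 + 8 + 5 + 6 + 6 + 2 + 4 + 4 + 5 + 4 + 4 = 62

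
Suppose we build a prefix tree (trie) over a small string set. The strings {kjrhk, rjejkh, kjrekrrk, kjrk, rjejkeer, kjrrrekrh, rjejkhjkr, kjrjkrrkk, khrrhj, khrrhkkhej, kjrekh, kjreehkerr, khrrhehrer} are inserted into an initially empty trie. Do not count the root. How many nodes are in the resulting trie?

57

Trace insertions, counting only characters that open a new branch:
  "kjrhk" → 5 new (k, j, r, h, k)
  "rjejkh" → 6 new (r, j, e, j, k, h)
  "kjrekrrk" → prefix "kjr" already present; 5 new (e, k, r, r, k)
  "kjrk" → prefix "kjr" already present; 1 new (k)
  "rjejkeer" → prefix "rjejk" already present; 3 new (e, e, r)
  "kjrrrekrh" → prefix "kjr" already present; 6 new (r, r, e, k, r, h)
  "rjejkhjkr" → prefix "rjejkh" already present; 3 new (j, k, r)
  "kjrjkrrkk" → prefix "kjr" already present; 6 new (j, k, r, r, k, k)
  "khrrhj" → prefix "k" already present; 5 new (h, r, r, h, j)
  "khrrhkkhej" → prefix "khrrh" already present; 5 new (k, k, h, e, j)
  "kjrekh" → prefix "kjrek" already present; 1 new (h)
  "kjreehkerr" → prefix "kjre" already present; 6 new (e, h, k, e, r, r)
  "khrrhehrer" → prefix "khrrh" already present; 5 new (e, h, r, e, r)
Total nodes = 5 + 6 + 5 + 1 + 3 + 6 + 3 + 6 + 5 + 5 + 1 + 6 + 5 = 57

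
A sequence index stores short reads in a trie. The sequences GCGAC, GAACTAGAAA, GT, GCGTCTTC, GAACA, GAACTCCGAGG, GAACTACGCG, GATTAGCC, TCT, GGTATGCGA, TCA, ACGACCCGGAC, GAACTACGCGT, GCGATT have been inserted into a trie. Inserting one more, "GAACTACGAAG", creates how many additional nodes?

3

"GAACTACG" is already a path in the trie; the remaining "AAG" must be added.
So 11 − 8 = 3 new nodes.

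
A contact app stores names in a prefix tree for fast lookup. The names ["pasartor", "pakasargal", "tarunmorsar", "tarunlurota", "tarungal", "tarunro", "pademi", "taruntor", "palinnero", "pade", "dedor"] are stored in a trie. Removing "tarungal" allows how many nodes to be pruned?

3

Walk "tarungal" from the leaf back toward the root, removing each node that no remaining word uses.
The suffix "gal" (3 nodes) is used only by "tarungal"; the node for "tarun" still has the child "m", so pruning stops there.
Nodes removed: 3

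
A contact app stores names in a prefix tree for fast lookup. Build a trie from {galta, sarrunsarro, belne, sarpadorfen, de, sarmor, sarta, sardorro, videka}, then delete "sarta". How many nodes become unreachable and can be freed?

2

A node on "sarta"'s path can go only if nothing else ends at it or branches off below it.
The suffix "ta" (2 nodes) is used only by "sarta"; the node for "sar" still has the child "r", so pruning stops there.
Nodes removed: 2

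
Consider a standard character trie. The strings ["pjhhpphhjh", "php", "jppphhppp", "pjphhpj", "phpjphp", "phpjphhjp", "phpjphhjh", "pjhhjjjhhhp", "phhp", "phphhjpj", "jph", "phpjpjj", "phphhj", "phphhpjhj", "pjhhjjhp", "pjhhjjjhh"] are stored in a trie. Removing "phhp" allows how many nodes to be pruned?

After clearing the end-marker at "phhp", prune upward until reaching a node still needed by another word.
The suffix "hp" (2 nodes) is used only by "phhp"; the node for "ph" still has the child "p", so pruning stops there.
Nodes removed: 2

2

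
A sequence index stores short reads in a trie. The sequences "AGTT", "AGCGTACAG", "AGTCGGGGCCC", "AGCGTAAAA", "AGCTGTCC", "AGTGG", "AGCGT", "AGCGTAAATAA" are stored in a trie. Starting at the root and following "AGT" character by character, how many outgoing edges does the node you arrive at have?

Walk "AGT" from the root, arriving at one node.
Distinct next characters after "AGT": C, G, T.
That node has 3 child edges.

3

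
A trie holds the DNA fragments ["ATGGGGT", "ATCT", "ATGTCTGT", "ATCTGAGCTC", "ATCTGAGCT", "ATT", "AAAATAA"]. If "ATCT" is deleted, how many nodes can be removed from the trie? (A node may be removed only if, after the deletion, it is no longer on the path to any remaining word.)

0

After clearing the end-marker at "ATCT", prune upward until reaching a node still needed by another word.
Every node on "ATCT" is still needed (e.g. by "ATCTGAGCTC"), so nothing is freed.
Nodes removed: 0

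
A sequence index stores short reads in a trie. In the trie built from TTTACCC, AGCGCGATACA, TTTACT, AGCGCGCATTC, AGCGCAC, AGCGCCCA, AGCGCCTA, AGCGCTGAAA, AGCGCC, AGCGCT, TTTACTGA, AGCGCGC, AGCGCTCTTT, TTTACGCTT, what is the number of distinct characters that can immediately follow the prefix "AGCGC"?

4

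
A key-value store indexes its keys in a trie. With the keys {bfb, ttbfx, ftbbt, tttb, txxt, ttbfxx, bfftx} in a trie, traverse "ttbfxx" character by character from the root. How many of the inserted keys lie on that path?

Traverse "ttbfxx" character by character; count nodes along the way that are marked as word ends.
Prefixes of the query that are stored words: "ttbfx", "ttbfxx"
Count: 2

2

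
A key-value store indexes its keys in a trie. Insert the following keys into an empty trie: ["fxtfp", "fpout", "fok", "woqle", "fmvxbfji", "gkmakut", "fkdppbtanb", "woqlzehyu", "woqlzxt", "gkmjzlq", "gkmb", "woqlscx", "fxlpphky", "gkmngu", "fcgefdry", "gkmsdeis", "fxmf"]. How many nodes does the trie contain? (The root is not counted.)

77

Count nodes per top-level branch (shared prefixes stored once):
  'f'-branch (fcgefdry, fkdppbtanb, fmvxbfji, fok, fpout, fxlpphky, fxmf, fxtfp): 42 nodes
  'g'-branch (gkmakut, gkmb, gkmjzlq, gkmngu, gkmsdeis): 20 nodes
  'w'-branch (woqle, woqlscx, woqlzehyu, woqlzxt): 15 nodes
Sum: 77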